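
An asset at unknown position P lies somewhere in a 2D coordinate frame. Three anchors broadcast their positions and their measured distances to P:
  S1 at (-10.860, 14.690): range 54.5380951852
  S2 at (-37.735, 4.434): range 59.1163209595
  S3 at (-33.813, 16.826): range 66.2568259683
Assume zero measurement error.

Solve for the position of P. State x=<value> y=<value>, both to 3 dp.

x=3.504 y=-37.923

eq1: (x + 10.860)² + (y − 14.690)² = 54.5380951852²
eq2: (x + 37.735)² + (y − 4.434)² = 59.1163209595²
eq3: (x + 33.813)² + (y − 16.826)² = 66.2568259683²
eq2−eq1, eq2−eq3 (x²,y² cancel):
  53.750·x + 20.512·y = -589.519304
  7.844·x + 24.784·y = -912.384920
det = 53.750·24.784 − 20.512·7.844 = 1171.243872
x = (-589.519304·24.784 − 20.512·-912.384920) / 1171.243872 = 3.504132
y = (53.750·-912.384920 − -589.519304·7.844) / 1171.243872 = -37.922504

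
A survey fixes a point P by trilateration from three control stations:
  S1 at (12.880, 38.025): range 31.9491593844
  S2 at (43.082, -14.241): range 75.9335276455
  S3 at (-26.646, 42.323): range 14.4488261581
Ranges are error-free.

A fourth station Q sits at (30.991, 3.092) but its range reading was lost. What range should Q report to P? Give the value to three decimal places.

eq1: (x − 12.880)² + (y − 38.025)² = 31.9491593844²
eq2: (x − 43.082)² + (y + 14.241)² = 75.9335276455²
eq3: (x + 26.646)² + (y − 42.323)² = 14.4488261581²
eq1−eq2, eq1−eq3 (x²,y² cancel):
  60.404·x − 104.532·y = -4298.082055
  -79.052·x + 8.596·y = 1701.430828
det = 60.404·8.596 − -104.532·-79.052 = -7744.230880
x = (-4298.082055·8.596 − -104.532·1701.430828) / -7744.230880 = -18.195177
y = (60.404·1701.430828 − -4298.082055·-79.052) / -7744.230880 = 30.603266
|P − Q| = √((-18.195177 − 30.991)² + (30.603266 − 3.092)²) = 56.357340

56.357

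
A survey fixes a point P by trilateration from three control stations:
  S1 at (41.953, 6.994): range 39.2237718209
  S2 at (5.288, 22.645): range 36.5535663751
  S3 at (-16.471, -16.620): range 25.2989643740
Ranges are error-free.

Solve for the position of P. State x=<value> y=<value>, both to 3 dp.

x=8.665 y=-13.752

eq1: (x − 41.953)² + (y − 6.994)² = 39.2237718209²
eq2: (x − 5.288)² + (y − 22.645)² = 36.5535663751²
eq3: (x + 16.471)² + (y + 16.620)² = 25.2989643740²
eq1−eq2, eq1−eq3 (x²,y² cancel):
  -73.330·x + 31.302·y = -1065.870215
  -116.848·x − 47.228·y = -362.985327
det = -73.330·-47.228 − 31.302·-116.848 = 7120.805336
x = (-1065.870215·-47.228 − 31.302·-362.985327) / 7120.805336 = 8.664903
y = (-73.330·-362.985327 − -1065.870215·-116.848) / 7120.805336 = -13.752249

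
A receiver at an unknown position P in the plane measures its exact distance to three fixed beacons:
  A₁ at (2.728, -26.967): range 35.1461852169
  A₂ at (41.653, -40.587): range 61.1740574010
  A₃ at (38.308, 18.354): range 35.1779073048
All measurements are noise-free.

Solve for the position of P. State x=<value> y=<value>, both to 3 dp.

x=4.650 y=8.127

eq1: (x − 2.728)² + (y + 26.967)² = 35.1461852169²
eq2: (x − 41.653)² + (y + 40.587)² = 61.1740574010²
eq3: (x − 38.308)² + (y − 18.354)² = 35.1779073048²
eq2−eq3, eq2−eq1 (x²,y² cancel):
  -6.690·x + 117.882·y = 926.875339
  -77.850·x + 27.240·y = -140.604941
det = -6.690·27.240 − 117.882·-77.850 = 8994.878100
x = (926.875339·27.240 − 117.882·-140.604941) / 8994.878100 = 4.649632
y = (-6.690·-140.604941 − 926.875339·-77.850) / 8994.878100 = 8.126613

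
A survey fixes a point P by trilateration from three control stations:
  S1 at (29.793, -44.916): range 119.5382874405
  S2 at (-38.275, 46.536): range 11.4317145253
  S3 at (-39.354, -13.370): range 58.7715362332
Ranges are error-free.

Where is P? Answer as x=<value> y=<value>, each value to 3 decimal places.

x=-49.527 y=44.514

eq1: (x − 29.793)² + (y + 44.916)² = 119.5382874405²
eq2: (x + 38.275)² + (y − 46.536)² = 11.4317145253²
eq3: (x + 39.354)² + (y + 13.370)² = 58.7715362332²
eq2−eq1, eq2−eq3 (x²,y² cancel):
  136.136·x − 182.904·y = -14884.223083
  -2.158·x − 119.812·y = -5226.490079
det = 136.136·-119.812 − -182.904·-2.158 = -16705.433264
x = (-14884.223083·-119.812 − -182.904·-5226.490079) / -16705.433264 = -49.526557
y = (136.136·-5226.490079 − -14884.223083·-2.158) / -16705.433264 = 44.514476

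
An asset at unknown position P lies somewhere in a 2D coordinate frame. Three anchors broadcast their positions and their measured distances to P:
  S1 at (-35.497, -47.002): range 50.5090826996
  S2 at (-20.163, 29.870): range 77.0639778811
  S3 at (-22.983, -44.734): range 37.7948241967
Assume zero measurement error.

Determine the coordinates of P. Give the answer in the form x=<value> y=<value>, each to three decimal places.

eq1: (x + 35.497)² + (y + 47.002)² = 50.5090826996²
eq2: (x + 20.163)² + (y − 29.870)² = 77.0639778811²
eq3: (x + 22.983)² + (y + 44.734)² = 37.7948241967²
eq3−eq1, eq3−eq2 (x²,y² cancel):
  -25.028·x − 4.536·y = -182.842731
  5.640·x + 149.208·y = -5740.993527
det = -25.028·149.208 − -4.536·5.640 = -3708.794784
x = (-182.842731·149.208 − -4.536·-5740.993527) / -3708.794784 = 14.377378
y = (-25.028·-5740.993527 − -182.842731·5.640) / -3708.794784 = -39.019905

x=14.377 y=-39.020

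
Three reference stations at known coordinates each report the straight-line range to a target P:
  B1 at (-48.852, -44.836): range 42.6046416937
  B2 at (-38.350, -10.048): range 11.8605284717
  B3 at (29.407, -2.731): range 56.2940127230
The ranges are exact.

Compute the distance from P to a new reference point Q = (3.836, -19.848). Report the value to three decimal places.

eq1: (x + 48.852)² + (y + 44.836)² = 42.6046416937²
eq2: (x + 38.350)² + (y + 10.048)² = 11.8605284717²
eq3: (x − 29.407)² + (y + 2.731)² = 56.2940127230²
eq2−eq1, eq2−eq3 (x²,y² cancel):
  -21.004·x − 69.576·y = 1150.616638
  135.514·x + 14.634·y = -3727.798527
det = -21.004·14.634 − -69.576·135.514 = 9121.149528
x = (1150.616638·14.634 − -69.576·-3727.798527) / 9121.149528 = -26.589542
y = (-21.004·-3727.798527 − 1150.616638·135.514) / 9121.149528 = -8.510548
|P − Q| = √((-26.589542 − 3.836)² + (-8.510548 − -19.848)²) = 32.469238

32.469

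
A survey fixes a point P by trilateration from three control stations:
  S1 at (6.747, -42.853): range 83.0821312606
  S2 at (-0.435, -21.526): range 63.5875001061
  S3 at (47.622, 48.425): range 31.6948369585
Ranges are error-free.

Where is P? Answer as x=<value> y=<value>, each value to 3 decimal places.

x=17.189 y=39.570

eq1: (x − 6.747)² + (y + 42.853)² = 83.0821312606²
eq2: (x + 0.435)² + (y + 21.526)² = 63.5875001061²
eq3: (x − 47.622)² + (y − 48.425)² = 31.6948369585²
eq3−eq2, eq3−eq1 (x²,y² cancel):
  -96.114·x − 139.902·y = -7188.085088
  -81.750·x − 182.556·y = -8629.011736
det = -96.114·-182.556 − -139.902·-81.750 = 6109.198884
x = (-7188.085088·-182.556 − -139.902·-8629.011736) / 6109.198884 = 17.189171
y = (-96.114·-8629.011736 − -7188.085088·-81.750) / 6109.198884 = 39.570307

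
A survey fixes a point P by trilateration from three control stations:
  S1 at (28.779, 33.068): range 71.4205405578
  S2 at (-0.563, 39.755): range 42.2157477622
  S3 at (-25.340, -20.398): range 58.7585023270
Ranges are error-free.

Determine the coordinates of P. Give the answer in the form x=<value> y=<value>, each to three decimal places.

eq1: (x − 28.779)² + (y − 33.068)² = 71.4205405578²
eq2: (x + 0.563)² + (y − 39.755)² = 42.2157477622²
eq3: (x + 25.340)² + (y + 20.398)² = 58.7585023270²
eq2−eq1, eq2−eq3 (x²,y² cancel):
  58.684·x − 13.374·y = -2977.777783
  -49.554·x − 120.306·y = -2192.975227
det = 58.684·-120.306 − -13.374·-49.554 = -7722.772500
x = (-2977.777783·-120.306 − -13.374·-2192.975227) / -7722.772500 = -42.590363
y = (58.684·-2192.975227 − -2977.777783·-49.554) / -7722.772500 = 35.771267

x=-42.590 y=35.771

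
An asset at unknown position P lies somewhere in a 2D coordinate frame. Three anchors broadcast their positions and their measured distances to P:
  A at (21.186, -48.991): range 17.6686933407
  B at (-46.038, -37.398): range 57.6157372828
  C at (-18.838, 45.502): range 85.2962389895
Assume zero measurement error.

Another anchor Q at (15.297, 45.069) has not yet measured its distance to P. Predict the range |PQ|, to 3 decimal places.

79.381

eq1: (x − 21.186)² + (y + 48.991)² = 17.6686933407²
eq2: (x + 46.038)² + (y + 37.398)² = 57.6157372828²
eq3: (x + 18.838)² + (y − 45.502)² = 85.2962389895²
eq3−eq2, eq3−eq1 (x²,y² cancel):
  -54.400·x − 165.800·y = 5048.680803
  80.048·x − 188.986·y = 7386.928090
det = -54.400·-188.986 − -165.800·80.048 = 23552.796800
x = (5048.680803·-188.986 − -165.800·7386.928090) / 23552.796800 = 11.490045
y = (-54.400·7386.928090 − 5048.680803·80.048) / 23552.796800 = -34.220381
|P − Q| = √((11.490045 − 15.297)² + (-34.220381 − 45.069)²) = 79.380721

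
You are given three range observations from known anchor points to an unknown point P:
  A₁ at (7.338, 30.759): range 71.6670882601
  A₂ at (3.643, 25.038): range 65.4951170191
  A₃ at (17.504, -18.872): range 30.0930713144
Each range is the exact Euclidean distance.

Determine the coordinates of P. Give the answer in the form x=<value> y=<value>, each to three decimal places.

eq1: (x − 7.338)² + (y − 30.759)² = 71.6670882601²
eq2: (x − 3.643)² + (y − 25.038)² = 65.4951170191²
eq3: (x − 17.504)² + (y + 18.872)² = 30.0930713144²
eq1−eq3, eq1−eq2 (x²,y² cancel):
  20.332·x − 99.262·y = 3893.158674
  -7.390·x − 11.442·y = 486.771754
det = 20.332·-11.442 − -99.262·-7.390 = -966.184924
x = (3893.158674·-11.442 − -99.262·486.771754) / -966.184924 = -3.904445
y = (20.332·486.771754 − 3893.158674·-7.390) / -966.184924 = -40.020792

x=-3.904 y=-40.021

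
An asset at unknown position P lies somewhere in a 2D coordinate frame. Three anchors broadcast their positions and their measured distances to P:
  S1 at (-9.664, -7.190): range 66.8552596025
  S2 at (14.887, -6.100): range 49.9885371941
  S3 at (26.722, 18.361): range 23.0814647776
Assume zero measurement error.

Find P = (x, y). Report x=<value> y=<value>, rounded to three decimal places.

eq1: (x + 9.664)² + (y + 7.190)² = 66.8552596025²
eq2: (x − 14.887)² + (y + 6.100)² = 49.9885371941²
eq3: (x − 26.722)² + (y − 18.361)² = 23.0814647776²
eq1−eq3, eq1−eq2 (x²,y² cancel):
  72.772·x + 51.102·y = 4842.974329
  49.102·x + 2.180·y = 2084.515659
det = 72.772·2.180 − 51.102·49.102 = -2350.567444
x = (4842.974329·2.180 − 51.102·2084.515659) / -2350.567444 = 40.826412
y = (72.772·2084.515659 − 4842.974329·49.102) / -2350.567444 = 36.631730

x=40.826 y=36.632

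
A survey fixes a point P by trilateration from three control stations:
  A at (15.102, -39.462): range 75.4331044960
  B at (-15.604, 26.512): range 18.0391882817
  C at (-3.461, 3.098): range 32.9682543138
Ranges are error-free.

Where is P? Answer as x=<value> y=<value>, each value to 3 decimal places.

eq1: (x − 15.102)² + (y + 39.462)² = 75.4331044960²
eq2: (x + 15.604)² + (y − 26.512)² = 18.0391882817²
eq3: (x + 3.461)² + (y − 3.098)² = 32.9682543138²
eq2−eq1, eq2−eq3 (x²,y² cancel):
  61.412·x − 131.948·y = -4525.792052
  24.286·x − 46.828·y = -1686.288314
det = 61.412·-46.828 − -131.948·24.286 = 328.687992
x = (-4525.792052·-46.828 − -131.948·-1686.288314) / 328.687992 = -32.153837
y = (61.412·-1686.288314 − -4525.792052·24.286) / 328.687992 = 19.334591

x=-32.154 y=19.335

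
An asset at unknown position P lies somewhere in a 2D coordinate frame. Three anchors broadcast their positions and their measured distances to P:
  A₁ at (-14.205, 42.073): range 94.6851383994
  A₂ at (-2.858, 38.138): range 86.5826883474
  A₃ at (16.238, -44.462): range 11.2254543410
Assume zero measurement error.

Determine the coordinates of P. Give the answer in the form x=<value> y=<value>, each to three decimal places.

x=27.368 y=-42.998

eq1: (x + 14.205)² + (y − 42.073)² = 94.6851383994²
eq2: (x + 2.858)² + (y − 38.138)² = 86.5826883474²
eq3: (x − 16.238)² + (y + 44.462)² = 11.2254543410²
eq2−eq3, eq2−eq1 (x²,y² cancel):
  38.192·x − 165.200·y = 8148.417976
  -22.694·x + 7.870·y = -959.469366
det = 38.192·7.870 − -165.200·-22.694 = -3448.477760
x = (8148.417976·7.870 − -165.200·-959.469366) / -3448.477760 = 27.367522
y = (38.192·-959.469366 − 8148.417976·-22.694) / -3448.477760 = -42.997564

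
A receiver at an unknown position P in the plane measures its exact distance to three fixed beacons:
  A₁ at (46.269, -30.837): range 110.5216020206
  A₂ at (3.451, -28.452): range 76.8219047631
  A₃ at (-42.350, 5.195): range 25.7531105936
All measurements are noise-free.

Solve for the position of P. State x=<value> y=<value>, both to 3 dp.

eq1: (x − 46.269)² + (y + 30.837)² = 110.5216020206²
eq2: (x − 3.451)² + (y + 28.452)² = 76.8219047631²
eq3: (x + 42.350)² + (y − 5.195)² = 25.7531105936²
eq1−eq3, eq1−eq2 (x²,y² cancel):
  -177.238·x + 72.064·y = 10280.571403
  -85.636·x + 4.770·y = 4043.104237
det = -177.238·4.770 − 72.064·-85.636 = 5325.847444
x = (10280.571403·4.770 − 72.064·4043.104237) / 5325.847444 = -45.499602
y = (-177.238·4043.104237 − 10280.571403·-85.636) / 5325.847444 = 30.754787

x=-45.500 y=30.755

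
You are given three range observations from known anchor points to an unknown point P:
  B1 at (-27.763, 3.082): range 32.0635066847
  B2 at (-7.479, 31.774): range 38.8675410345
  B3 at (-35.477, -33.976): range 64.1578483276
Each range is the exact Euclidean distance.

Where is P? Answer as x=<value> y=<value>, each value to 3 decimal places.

eq1: (x + 27.763)² + (y − 3.082)² = 32.0635066847²
eq2: (x + 7.479)² + (y − 31.774)² = 38.8675410345²
eq3: (x + 35.477)² + (y + 33.976)² = 64.1578483276²
eq3−eq2, eq3−eq1 (x²,y² cancel):
  55.996·x + 131.500·y = 1258.080168
  15.428·x + 74.116·y = 1455.457829
det = 55.996·74.116 − 131.500·15.428 = 2121.417536
x = (1258.080168·74.116 − 131.500·1455.457829) / 2121.417536 = -46.265685
y = (55.996·1455.457829 − 1258.080168·15.428) / 2121.417536 = 29.268239

x=-46.266 y=29.268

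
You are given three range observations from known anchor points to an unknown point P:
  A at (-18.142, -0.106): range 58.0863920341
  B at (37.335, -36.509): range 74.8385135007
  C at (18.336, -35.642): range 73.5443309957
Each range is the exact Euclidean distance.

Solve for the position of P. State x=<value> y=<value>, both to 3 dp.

eq1: (x + 18.142)² + (y + 0.106)² = 58.0863920341²
eq2: (x − 37.335)² + (y + 36.509)² = 74.8385135007²
eq3: (x − 18.336)² + (y + 35.642)² = 73.5443309957²
eq3−eq2, eq3−eq1 (x²,y² cancel):
  37.998·x − 1.734·y = 928.213765
  -72.956·x + 71.072·y = 757.322022
det = 37.998·71.072 − -1.734·-72.956 = 2574.088152
x = (928.213765·71.072 − -1.734·757.322022) / 2574.088152 = 26.138656
y = (37.998·757.322022 − 928.213765·-72.956) / 2574.088152 = 37.487250

x=26.139 y=37.487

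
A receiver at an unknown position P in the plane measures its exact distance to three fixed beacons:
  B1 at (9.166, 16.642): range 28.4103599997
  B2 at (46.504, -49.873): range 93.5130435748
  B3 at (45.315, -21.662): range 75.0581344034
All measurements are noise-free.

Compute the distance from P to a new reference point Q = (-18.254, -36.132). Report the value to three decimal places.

52.765

eq1: (x − 9.166)² + (y − 16.642)² = 28.4103599997²
eq2: (x − 46.504)² + (y + 49.873)² = 93.5130435748²
eq3: (x − 45.315)² + (y + 21.662)² = 75.0581344034²
eq1−eq3, eq1−eq2 (x²,y² cancel):
  72.298·x − 76.608·y = -2664.855236
  74.676·x − 133.030·y = -3648.574338
det = 72.298·-133.030 − -76.608·74.676 = -3897.023932
x = (-2664.855236·-133.030 − -76.608·-3648.574338) / -3897.023932 = -19.244354
y = (72.298·-3648.574338 − -2664.855236·74.676) / -3897.023932 = 16.623942
|P − Q| = √((-19.244354 − -18.254)² + (16.623942 − -36.132)²) = 52.765236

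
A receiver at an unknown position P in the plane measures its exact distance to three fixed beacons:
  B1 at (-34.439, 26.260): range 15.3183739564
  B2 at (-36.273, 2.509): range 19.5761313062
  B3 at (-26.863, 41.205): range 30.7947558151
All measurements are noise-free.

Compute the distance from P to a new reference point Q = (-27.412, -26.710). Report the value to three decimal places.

eq1: (x + 34.439)² + (y − 26.260)² = 15.3183739564²
eq2: (x + 36.273)² + (y − 2.509)² = 19.5761313062²
eq3: (x + 26.863)² + (y − 41.205)² = 30.7947558151²
eq1−eq3, eq1−eq2 (x²,y² cancel):
  15.152·x + 29.890·y = -169.823932
  -3.668·x − 47.502·y = -702.179047
det = 15.152·-47.502 − 29.890·-3.668 = -610.113784
x = (-169.823932·-47.502 − 29.890·-702.179047) / -610.113784 = -47.622442
y = (15.152·-702.179047 − -169.823932·-3.668) / -610.113784 = 18.459395
|P − Q| = √((-47.622442 − -27.412)² + (18.459395 − -26.710)²) = 49.484706

49.485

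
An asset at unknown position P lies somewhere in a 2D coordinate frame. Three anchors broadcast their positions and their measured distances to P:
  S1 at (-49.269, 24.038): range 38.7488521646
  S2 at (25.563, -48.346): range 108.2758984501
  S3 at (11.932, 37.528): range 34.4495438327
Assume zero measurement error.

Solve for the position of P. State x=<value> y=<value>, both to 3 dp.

x=-20.278 y=49.747

eq1: (x + 49.269)² + (y − 24.038)² = 38.7488521646²
eq2: (x − 25.563)² + (y + 48.346)² = 108.2758984501²
eq3: (x − 11.932)² + (y − 37.528)² = 34.4495438327²
eq2−eq1, eq2−eq3 (x²,y² cancel):
  -149.664·x + 144.768·y = 10236.653761
  -27.262·x + 171.748·y = 9096.819838
det = -149.664·171.748 − 144.768·-27.262 = -21757.827456
x = (10236.653761·171.748 − 144.768·9096.819838) / -21757.827456 = -20.277594
y = (-149.664·9096.819838 − 10236.653761·-27.262) / -21757.827456 = 49.747374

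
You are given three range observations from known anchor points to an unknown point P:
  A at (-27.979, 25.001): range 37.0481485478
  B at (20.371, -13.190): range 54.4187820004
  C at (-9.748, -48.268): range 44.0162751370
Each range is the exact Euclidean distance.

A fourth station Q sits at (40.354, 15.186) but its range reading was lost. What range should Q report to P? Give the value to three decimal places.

79.037

eq1: (x + 27.979)² + (y − 25.001)² = 37.0481485478²
eq2: (x − 20.371)² + (y + 13.190)² = 54.4187820004²
eq3: (x + 9.748)² + (y + 48.268)² = 44.0162751370²
eq1−eq2, eq1−eq3 (x²,y² cancel):
  96.700·x − 76.382·y = -2407.759225
  36.462·x − 146.538·y = 452.081720
det = 96.700·-146.538 − -76.382·36.462 = -11385.184116
x = (-2407.759225·-146.538 − -76.382·452.081720) / -11385.184116 = -34.023089
y = (96.700·452.081720 − -2407.759225·36.462) / -11385.184116 = -11.550803
|P − Q| = √((-34.023089 − 40.354)² + (-11.550803 − 15.186)²) = 79.036751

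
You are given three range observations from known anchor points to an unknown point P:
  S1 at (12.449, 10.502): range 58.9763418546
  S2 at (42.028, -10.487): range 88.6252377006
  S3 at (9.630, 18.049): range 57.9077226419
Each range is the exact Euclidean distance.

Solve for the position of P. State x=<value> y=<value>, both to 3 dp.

x=-45.808 y=1.317

eq1: (x − 12.449)² + (y − 10.502)² = 58.9763418546²
eq2: (x − 42.028)² + (y + 10.487)² = 88.6252377006²
eq3: (x − 9.630)² + (y − 18.049)² = 57.9077226419²
eq3−eq2, eq3−eq1 (x²,y² cancel):
  64.796·x − 57.072·y = -3043.301764
  5.638·x − 15.094·y = -278.138253
det = 64.796·-15.094 − -57.072·5.638 = -656.258888
x = (-3043.301764·-15.094 − -57.072·-278.138253) / -656.258888 = -45.807670
y = (64.796·-278.138253 − -3043.301764·5.638) / -656.258888 = 1.316723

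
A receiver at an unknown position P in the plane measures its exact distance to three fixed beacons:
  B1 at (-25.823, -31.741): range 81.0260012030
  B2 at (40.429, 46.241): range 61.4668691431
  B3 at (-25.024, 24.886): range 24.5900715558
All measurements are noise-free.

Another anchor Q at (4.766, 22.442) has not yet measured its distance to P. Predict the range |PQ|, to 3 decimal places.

eq1: (x + 25.823)² + (y + 31.741)² = 81.0260012030²
eq2: (x − 40.429)² + (y − 46.241)² = 61.4668691431²
eq3: (x + 25.024)² + (y − 24.886)² = 24.5900715558²
eq3−eq1, eq3−eq2 (x²,y² cancel):
  -1.598·x − 113.254·y = -5531.736414
  130.906·x + 42.710·y = -646.283833
det = -1.598·42.710 − -113.254·130.906 = 14757.377544
x = (-5531.736414·42.710 − -113.254·-646.283833) / 14757.377544 = -20.969491
y = (-1.598·-646.283833 − -5531.736414·130.906) / 14757.377544 = 49.139506
|P − Q| = √((-20.969491 − 4.766)² + (49.139506 − 22.442)²) = 37.081968

37.082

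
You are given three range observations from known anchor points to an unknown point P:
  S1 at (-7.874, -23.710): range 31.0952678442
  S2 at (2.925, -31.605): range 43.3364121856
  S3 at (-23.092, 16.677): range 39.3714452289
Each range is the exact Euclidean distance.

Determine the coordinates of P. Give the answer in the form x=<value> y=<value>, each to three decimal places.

eq1: (x + 7.874)² + (y + 23.710)² = 31.0952678442²
eq2: (x − 2.925)² + (y + 31.605)² = 43.3364121856²
eq3: (x + 23.092)² + (y − 16.677)² = 39.3714452289²
eq2−eq1, eq2−eq3 (x²,y² cancel):
  -21.598·x + 15.790·y = 527.861265
  -52.034·x + 96.564·y = 131.865065
det = -21.598·96.564 − 15.790·-52.034 = -1263.972412
x = (527.861265·96.564 − 15.790·131.865065) / -1263.972412 = -38.679836
y = (-21.598·131.865065 − 527.861265·-52.034) / -1263.972412 = -19.477254

x=-38.680 y=-19.477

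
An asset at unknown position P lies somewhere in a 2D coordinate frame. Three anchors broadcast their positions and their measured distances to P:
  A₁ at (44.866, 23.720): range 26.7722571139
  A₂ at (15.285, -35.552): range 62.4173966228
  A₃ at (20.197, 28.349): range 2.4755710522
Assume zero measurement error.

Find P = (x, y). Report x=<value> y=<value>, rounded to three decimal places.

eq1: (x − 44.866)² + (y − 23.720)² = 26.7722571139²
eq2: (x − 15.285)² + (y + 35.552)² = 62.4173966228²
eq3: (x − 20.197)² + (y − 28.349)² = 2.4755710522²
eq3−eq2, eq3−eq1 (x²,y² cancel):
  -9.824·x − 127.802·y = -3603.811630
  49.338·x − 9.258·y = 653.386447
det = -9.824·-9.258 − -127.802·49.338 = 6396.445668
x = (-3603.811630·-9.258 − -127.802·653.386447) / 6396.445668 = 18.270801
y = (-9.824·653.386447 − -3603.811630·49.338) / 6396.445668 = 26.793941

x=18.271 y=26.794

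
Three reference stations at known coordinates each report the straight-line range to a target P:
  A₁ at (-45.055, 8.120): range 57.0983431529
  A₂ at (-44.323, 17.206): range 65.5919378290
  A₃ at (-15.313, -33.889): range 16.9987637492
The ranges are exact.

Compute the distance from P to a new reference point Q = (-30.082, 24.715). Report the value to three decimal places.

eq1: (x + 45.055)² + (y − 8.120)² = 57.0983431529²
eq2: (x + 44.323)² + (y − 17.206)² = 65.5919378290²
eq3: (x + 15.313)² + (y + 33.889)² = 16.9987637492²
eq1−eq2, eq1−eq3 (x²,y² cancel):
  1.464·x + 18.172·y = -877.394177
  59.484·x − 84.018·y = 2258.327687
det = 1.464·-84.018 − 18.172·59.484 = -1203.945600
x = (-877.394177·-84.018 − 18.172·2258.327687) / -1203.945600 = -27.142899
y = (1.464·2258.327687 − -877.394177·59.484) / -1203.945600 = -46.096025
|P − Q| = √((-27.142899 − -30.082)² + (-46.096025 − 24.715)²) = 70.871995

70.872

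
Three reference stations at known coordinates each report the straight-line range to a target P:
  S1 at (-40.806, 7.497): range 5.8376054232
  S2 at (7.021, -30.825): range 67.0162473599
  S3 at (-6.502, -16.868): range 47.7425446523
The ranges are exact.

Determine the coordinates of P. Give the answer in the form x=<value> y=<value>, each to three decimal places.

x=-44.540 y=11.984

eq1: (x + 40.806)² + (y − 7.497)² = 5.8376054232²
eq2: (x − 7.021)² + (y + 30.825)² = 67.0162473599²
eq3: (x + 6.502)² + (y + 16.868)² = 47.7425446523²
eq2−eq3, eq2−eq1 (x²,y² cancel):
  -27.046·x + 27.914·y = 1539.157202
  -95.654·x + 76.644·y = 5178.959352
det = -27.046·76.644 − 27.914·-95.654 = 597.172132
x = (1539.157202·76.644 − 27.914·5178.959352) / 597.172132 = -44.540435
y = (-27.046·5178.959352 − 1539.157202·-95.654) / 597.172132 = 11.983828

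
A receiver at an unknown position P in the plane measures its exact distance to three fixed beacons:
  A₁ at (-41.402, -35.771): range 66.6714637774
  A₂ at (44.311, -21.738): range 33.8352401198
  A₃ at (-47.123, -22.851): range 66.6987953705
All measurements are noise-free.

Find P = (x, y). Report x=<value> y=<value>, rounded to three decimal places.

eq1: (x + 41.402)² + (y + 35.771)² = 66.6714637774²
eq2: (x − 44.311)² + (y + 21.738)² = 33.8352401198²
eq3: (x + 47.123)² + (y + 22.851)² = 66.6987953705²
eq2−eq1, eq2−eq3 (x²,y² cancel):
  -171.426·x − 28.066·y = -2742.575928
  -182.868·x − 2.226·y = -2997.165865
det = -171.426·-2.226 − -28.066·-182.868 = -4750.779012
x = (-2742.575928·-2.226 − -28.066·-2997.165865) / -4750.779012 = 16.421198
y = (-171.426·-2997.165865 − -2742.575928·-182.868) / -4750.779012 = -2.581215

x=16.421 y=-2.581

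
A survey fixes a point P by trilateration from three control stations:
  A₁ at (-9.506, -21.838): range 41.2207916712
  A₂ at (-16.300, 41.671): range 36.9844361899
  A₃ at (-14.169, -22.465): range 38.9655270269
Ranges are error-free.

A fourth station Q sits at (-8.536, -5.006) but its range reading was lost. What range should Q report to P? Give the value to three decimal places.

eq1: (x + 9.506)² + (y + 21.838)² = 41.2207916712²
eq2: (x + 16.300)² + (y − 41.671)² = 36.9844361899²
eq3: (x + 14.169)² + (y + 22.465)² = 38.9655270269²
eq1−eq2, eq1−eq3 (x²,y² cancel):
  -13.588·x + 127.018·y = 1766.205107
  -9.326·x − 1.254·y = 319.015876
det = -13.588·-1.254 − 127.018·-9.326 = 1201.609220
x = (1766.205107·-1.254 − 127.018·319.015876) / 1201.609220 = -35.565289
y = (-13.588·319.015876 − 1766.205107·-9.326) / 1201.609220 = 10.100489
|P − Q| = √((-35.565289 − -8.536)² + (10.100489 − -5.006)²) = 30.964310

30.964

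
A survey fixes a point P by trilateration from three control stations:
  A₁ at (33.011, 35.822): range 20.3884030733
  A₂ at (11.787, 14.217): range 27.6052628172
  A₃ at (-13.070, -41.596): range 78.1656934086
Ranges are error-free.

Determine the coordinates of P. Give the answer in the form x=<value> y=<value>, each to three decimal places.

x=39.304 y=16.429

eq1: (x − 33.011)² + (y − 35.822)² = 20.3884030733²
eq2: (x − 11.787)² + (y − 14.217)² = 27.6052628172²
eq3: (x + 13.070)² + (y + 41.596)² = 78.1656934086²
eq1−eq2, eq1−eq3 (x²,y² cancel):
  -42.448·x − 43.210·y = -2378.248902
  -92.162·x − 154.836·y = -6166.078335
det = -42.448·-154.836 − -43.210·-92.162 = 2590.158508
x = (-2378.248902·-154.836 − -43.210·-6166.078335) / 2590.158508 = 39.303503
y = (-42.448·-6166.078335 − -2378.248902·-92.162) / 2590.158508 = 16.428924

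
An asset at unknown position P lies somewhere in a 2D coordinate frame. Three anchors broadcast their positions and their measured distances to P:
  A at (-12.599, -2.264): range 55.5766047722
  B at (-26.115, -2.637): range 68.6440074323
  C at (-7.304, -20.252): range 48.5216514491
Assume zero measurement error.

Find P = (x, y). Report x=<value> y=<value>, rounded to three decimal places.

eq1: (x + 12.599)² + (y + 2.264)² = 55.5766047722²
eq2: (x + 26.115)² + (y + 2.637)² = 68.6440074323²
eq3: (x + 7.304)² + (y + 20.252)² = 48.5216514491²
eq3−eq2, eq3−eq1 (x²,y² cancel):
  -37.622·x + 35.230·y = -2132.194023
  -10.590·x + 35.976·y = -1034.039762
det = -37.622·35.976 − 35.230·-10.590 = -980.403372
x = (-2132.194023·35.976 − 35.230·-1034.039762) / -980.403372 = 41.083693
y = (-37.622·-1034.039762 − -2132.194023·-10.590) / -980.403372 = -16.648973

x=41.084 y=-16.649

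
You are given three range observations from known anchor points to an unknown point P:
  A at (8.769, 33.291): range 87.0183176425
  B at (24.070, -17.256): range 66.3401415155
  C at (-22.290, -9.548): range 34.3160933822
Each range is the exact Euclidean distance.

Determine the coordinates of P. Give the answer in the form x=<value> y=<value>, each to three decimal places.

x=-38.282 y=-39.910

eq1: (x − 8.769)² + (y − 33.291)² = 87.0183176425²
eq2: (x − 24.070)² + (y + 17.256)² = 66.3401415155²
eq3: (x + 22.290)² + (y + 9.548)² = 34.3160933822²
eq2−eq3, eq2−eq1 (x²,y² cancel):
  -92.720·x + 15.416·y = 2934.294079
  -30.602·x + 101.094·y = -2863.121623
det = -92.720·101.094 − 15.416·-30.602 = -8901.675248
x = (2934.294079·101.094 − 15.416·-2863.121623) / -8901.675248 = -38.282391
y = (-92.720·-2863.121623 − 2934.294079·-30.602) / -8901.675248 = -39.909780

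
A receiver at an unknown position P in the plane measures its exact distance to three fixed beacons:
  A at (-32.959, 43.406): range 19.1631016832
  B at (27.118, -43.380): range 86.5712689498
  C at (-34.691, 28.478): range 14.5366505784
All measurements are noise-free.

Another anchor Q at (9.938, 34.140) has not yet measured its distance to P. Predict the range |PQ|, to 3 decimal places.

30.520

eq1: (x + 32.959)² + (y − 43.406)² = 19.1631016832²
eq2: (x − 27.118)² + (y + 43.380)² = 86.5712689498²
eq3: (x + 34.691)² + (y − 28.478)² = 14.5366505784²
eq2−eq3, eq2−eq1 (x²,y² cancel):
  -123.618·x + 143.716·y = 6680.522039
  -120.154·x + 173.572·y = 7480.526334
det = -123.618·173.572 − 143.716·-120.154 = -4188.571232
x = (6680.522039·173.572 − 143.716·7480.526334) / -4188.571232 = -20.169228
y = (-123.618·7480.526334 − 6680.522039·-120.154) / -4188.571232 = 29.135534
|P − Q| = √((-20.169228 − 9.938)² + (29.135534 − 34.140)²) = 30.520319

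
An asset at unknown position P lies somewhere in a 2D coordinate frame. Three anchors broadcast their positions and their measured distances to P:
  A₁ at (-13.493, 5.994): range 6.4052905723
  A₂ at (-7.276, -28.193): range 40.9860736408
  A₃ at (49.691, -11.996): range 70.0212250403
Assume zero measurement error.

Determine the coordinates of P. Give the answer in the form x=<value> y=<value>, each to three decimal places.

x=-16.156 y=11.820

eq1: (x + 13.493)² + (y − 5.994)² = 6.4052905723²
eq2: (x + 7.276)² + (y + 28.193)² = 40.9860736408²
eq3: (x − 49.691)² + (y + 11.996)² = 70.0212250403²
eq1−eq3, eq1−eq2 (x²,y² cancel):
  126.368·x − 35.980·y = -2466.833797
  12.434·x − 68.374·y = -1009.034145
det = 126.368·-68.374 − -35.980·12.434 = -8192.910312
x = (-2466.833797·-68.374 − -35.980·-1009.034145) / -8192.910312 = -16.155705
y = (126.368·-1009.034145 − -2466.833797·12.434) / -8192.910312 = 11.819611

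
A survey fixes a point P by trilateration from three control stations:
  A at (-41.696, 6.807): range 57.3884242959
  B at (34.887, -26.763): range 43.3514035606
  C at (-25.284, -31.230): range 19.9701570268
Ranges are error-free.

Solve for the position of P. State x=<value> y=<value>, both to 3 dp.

x=-6.778 y=-38.736

eq1: (x + 41.696)² + (y − 6.807)² = 57.3884242959²
eq2: (x − 34.887)² + (y + 26.763)² = 43.3514035606²
eq3: (x + 25.284)² + (y + 31.230)² = 19.9701570268²
eq3−eq1, eq3−eq2 (x²,y² cancel):
  -32.824·x + 76.074·y = -2724.325962
  120.342·x + 8.934·y = -1161.769637
det = -32.824·8.934 − 76.074·120.342 = -9448.146924
x = (-2724.325962·8.934 − 76.074·-1161.769637) / -9448.146924 = -6.778190
y = (-32.824·-1161.769637 − -2724.325962·120.342) / -9448.146924 = -38.736142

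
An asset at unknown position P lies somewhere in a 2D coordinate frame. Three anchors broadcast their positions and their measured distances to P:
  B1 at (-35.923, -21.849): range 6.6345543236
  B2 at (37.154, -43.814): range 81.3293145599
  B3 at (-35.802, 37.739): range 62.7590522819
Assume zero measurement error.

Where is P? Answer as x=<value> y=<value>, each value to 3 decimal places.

eq1: (x + 35.923)² + (y + 21.849)² = 6.6345543236²
eq2: (x − 37.154)² + (y + 43.814)² = 81.3293145599²
eq3: (x + 35.802)² + (y − 37.739)² = 62.7590522819²
eq1−eq2, eq1−eq3 (x²,y² cancel):
  146.154·x − 43.930·y = -5038.194514
  0.242·x + 119.176·y = -2956.506737
det = 146.154·119.176 − -43.930·0.242 = 17428.680164
x = (-5038.194514·119.176 − -43.930·-2956.506737) / 17428.680164 = -41.902841
y = (146.154·-2956.506737 − -5038.194514·0.242) / 17428.680164 = -24.722815

x=-41.903 y=-24.723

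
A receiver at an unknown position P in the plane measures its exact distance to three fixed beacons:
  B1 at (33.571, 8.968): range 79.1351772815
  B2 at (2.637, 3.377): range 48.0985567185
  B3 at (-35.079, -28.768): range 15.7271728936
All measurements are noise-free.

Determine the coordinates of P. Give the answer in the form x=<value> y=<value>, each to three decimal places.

eq1: (x − 33.571)² + (y − 8.968)² = 79.1351772815²
eq2: (x − 2.637)² + (y − 3.377)² = 48.0985567185²
eq3: (x + 35.079)² + (y + 28.768)² = 15.7271728936²
eq1−eq2, eq1−eq3 (x²,y² cancel):
  -61.868·x − 11.182·y = 2759.825958
  -137.300·x − 75.472·y = 6865.729316
det = -61.868·-75.472 − -11.182·-137.300 = 3134.013096
x = (2759.825958·-75.472 − -11.182·6865.729316) / 3134.013096 = -41.964406
y = (-61.868·6865.729316 − 2759.825958·-137.300) / 3134.013096 = -14.628158

x=-41.964 y=-14.628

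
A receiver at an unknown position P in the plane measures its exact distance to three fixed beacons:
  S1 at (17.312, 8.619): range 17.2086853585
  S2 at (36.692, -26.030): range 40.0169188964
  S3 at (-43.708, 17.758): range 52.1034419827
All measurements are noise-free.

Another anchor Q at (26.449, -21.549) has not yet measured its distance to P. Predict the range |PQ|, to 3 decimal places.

eq1: (x − 17.312)² + (y − 8.619)² = 17.2086853585²
eq2: (x − 36.692)² + (y + 26.030)² = 40.0169188964²
eq3: (x + 43.708)² + (y − 17.758)² = 52.1034419827²
eq2−eq3, eq2−eq1 (x²,y² cancel):
  -160.800·x + 87.576·y = -911.542804
  -38.760·x + 69.298·y = -344.656313
det = -160.800·69.298 − 87.576·-38.760 = -7748.672640
x = (-911.542804·69.298 − 87.576·-344.656313) / -7748.672640 = 4.256790
y = (-160.800·-344.656313 − -911.542804·-38.760) / -7748.672640 = -2.592616
|P − Q| = √((4.256790 − 26.449)² + (-2.592616 − -21.549)²) = 29.186275

29.186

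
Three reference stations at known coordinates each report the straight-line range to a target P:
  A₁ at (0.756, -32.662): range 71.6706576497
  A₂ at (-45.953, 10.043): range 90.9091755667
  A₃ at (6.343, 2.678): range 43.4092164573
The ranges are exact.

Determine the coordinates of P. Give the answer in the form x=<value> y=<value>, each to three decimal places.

eq1: (x − 0.756)² + (y + 32.662)² = 71.6706576497²
eq2: (x + 45.953)² + (y − 10.043)² = 90.9091755667²
eq3: (x − 6.343)² + (y − 2.678)² = 43.4092164573²
eq2−eq1, eq2−eq3 (x²,y² cancel):
  93.418·x − 85.410·y = 1982.632756
  104.592·x − 14.730·y = 4214.983404
det = 93.418·-14.730 − -85.410·104.592 = 7557.155580
x = (1982.632756·-14.730 − -85.410·4214.983404) / 7557.155580 = 43.772759
y = (93.418·4214.983404 − 1982.632756·104.592) / 7557.155580 = 24.663750

x=43.773 y=24.664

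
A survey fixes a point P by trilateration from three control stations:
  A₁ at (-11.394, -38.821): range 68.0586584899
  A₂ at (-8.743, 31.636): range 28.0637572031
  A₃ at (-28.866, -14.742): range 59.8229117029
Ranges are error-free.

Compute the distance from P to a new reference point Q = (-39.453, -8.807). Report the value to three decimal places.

65.355

eq1: (x + 11.394)² + (y + 38.821)² = 68.0586584899²
eq2: (x + 8.743)² + (y − 31.636)² = 28.0637572031²
eq3: (x + 28.866)² + (y + 14.742)² = 59.8229117029²
eq2−eq1, eq2−eq3 (x²,y² cancel):
  -5.302·x − 140.914·y = -3284.789795
  -40.246·x − 92.756·y = -2817.910321
det = -5.302·-92.756 − -140.914·-40.246 = -5179.432532
x = (-3284.789795·-92.756 − -140.914·-2817.910321) / -5179.432532 = 17.839609
y = (-5.302·-2817.910321 − -3284.789795·-40.246) / -5179.432532 = 22.639370
|P − Q| = √((17.839609 − -39.453)² + (22.639370 − -8.807)²) = 65.355316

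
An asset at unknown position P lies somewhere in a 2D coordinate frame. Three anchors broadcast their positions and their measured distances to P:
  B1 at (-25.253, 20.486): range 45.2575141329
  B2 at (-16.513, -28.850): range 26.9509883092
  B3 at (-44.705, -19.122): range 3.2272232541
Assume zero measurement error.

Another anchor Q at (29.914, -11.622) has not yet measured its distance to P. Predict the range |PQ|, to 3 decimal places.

eq1: (x + 25.253)² + (y − 20.486)² = 45.2575141329²
eq2: (x + 16.513)² + (y + 28.850)² = 26.9509883092²
eq3: (x + 44.705)² + (y + 19.122)² = 3.2272232541²
eq1−eq3, eq1−eq2 (x²,y² cancel):
  -38.904·x − 79.216·y = 3344.625320
  17.480·x − 98.672·y = 1369.498279
det = -38.904·-98.672 − -79.216·17.480 = 5223.431168
x = (3344.625320·-98.672 − -79.216·1369.498279) / 5223.431168 = -42.411719
y = (-38.904·1369.498279 − 3344.625320·17.480) / 5223.431168 = -21.392646
|P − Q| = √((-42.411719 − 29.914)² + (-21.392646 − -11.622)²) = 72.982704

72.983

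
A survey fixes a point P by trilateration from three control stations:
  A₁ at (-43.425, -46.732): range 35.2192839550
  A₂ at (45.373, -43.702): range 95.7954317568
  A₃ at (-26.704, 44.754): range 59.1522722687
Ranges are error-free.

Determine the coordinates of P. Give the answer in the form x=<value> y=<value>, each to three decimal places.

x=-44.863 y=-11.542

eq1: (x + 43.425)² + (y + 46.732)² = 35.2192839550²
eq2: (x − 45.373)² + (y + 43.702)² = 95.7954317568²
eq3: (x + 26.704)² + (y − 44.754)² = 59.1522722687²
eq2−eq1, eq2−eq3 (x²,y² cancel):
  -177.596·x − 6.060·y = 8037.403299
  -144.154·x + 176.912·y = 4425.223630
det = -177.596·176.912 − -6.060·-144.154 = -32292.436792
x = (8037.403299·176.912 − -6.060·4425.223630) / -32292.436792 = -44.862825
y = (-177.596·4425.223630 − 8037.403299·-144.154) / -32292.436792 = -11.542078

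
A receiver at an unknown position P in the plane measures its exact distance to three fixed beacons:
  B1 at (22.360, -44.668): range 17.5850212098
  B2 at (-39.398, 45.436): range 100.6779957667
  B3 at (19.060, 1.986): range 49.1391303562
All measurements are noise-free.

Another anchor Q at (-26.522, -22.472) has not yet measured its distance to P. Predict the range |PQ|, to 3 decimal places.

38.584

eq1: (x − 22.360)² + (y + 44.668)² = 17.5850212098²
eq2: (x + 39.398)² + (y − 45.436)² = 100.6779957667²
eq3: (x − 19.060)² + (y − 1.986)² = 49.1391303562²
eq1−eq3, eq1−eq2 (x²,y² cancel):
  -6.600·x + 93.308·y = -4233.393189
  -123.516·x + 180.208·y = -8705.393185
det = -6.600·180.208 − 93.308·-123.516 = 10335.658128
x = (-4233.393189·180.208 − 93.308·-8705.393185) / 10335.658128 = 4.778748
y = (-6.600·-8705.393185 − -4233.393189·-123.516) / 10335.658128 = -45.032081
|P − Q| = √((4.778748 − -26.522)² + (-45.032081 − -22.472)²) = 38.583599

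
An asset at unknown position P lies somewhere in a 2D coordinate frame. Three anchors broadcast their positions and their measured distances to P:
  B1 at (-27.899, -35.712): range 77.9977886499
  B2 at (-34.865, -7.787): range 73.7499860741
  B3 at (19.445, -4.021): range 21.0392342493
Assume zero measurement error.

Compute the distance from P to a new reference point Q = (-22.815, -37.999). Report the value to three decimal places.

75.139

eq1: (x + 27.899)² + (y + 35.712)² = 77.9977886499²
eq2: (x + 34.865)² + (y + 7.787)² = 73.7499860741²
eq3: (x − 19.445)² + (y + 4.021)² = 21.0392342493²
eq3−eq2, eq3−eq1 (x²,y² cancel):
  -108.620·x − 7.532·y = -4114.481940
  -94.688·x − 63.382·y = -3981.580977
det = -108.620·-63.382 − -7.532·-94.688 = 6171.362824
x = (-4114.481940·-63.382 − -7.532·-3981.580977) / 6171.362824 = 37.397708
y = (-108.620·-3981.580977 − -4114.481940·-94.688) / 6171.362824 = 6.949399
|P − Q| = √((37.397708 − -22.815)² + (6.949399 − -37.999)²) = 75.139396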